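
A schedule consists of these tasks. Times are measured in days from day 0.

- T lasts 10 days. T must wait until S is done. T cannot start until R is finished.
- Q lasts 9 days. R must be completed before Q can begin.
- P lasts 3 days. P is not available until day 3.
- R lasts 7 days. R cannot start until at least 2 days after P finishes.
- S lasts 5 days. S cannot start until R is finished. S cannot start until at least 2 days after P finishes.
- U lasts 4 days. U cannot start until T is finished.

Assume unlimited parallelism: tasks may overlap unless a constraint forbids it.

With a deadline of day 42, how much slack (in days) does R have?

After its own release at day 3, P can start at day 3 and finishes at day 6.
R cannot begin until P (finishes day 6, plus 2-day gap → day 8). It runs from day 8 to 8 + 7 = day 15.

Working backward from the deadline:
Q has no dependents, so it just needs to finish by day 42. Starting by 42 − 9 = day 33 achieves that.
To finish by day 42, U (duration 4) must start no later than day 38.
Since U (must start by day 38) depends on it, T must finish by day 38. Backing off its 10-day duration gives a latest start of day 28.
S must finish before T (must start by day 28). With a 5-day duration, S must start by 28 − 5 = day 23.
R must finish in time for Q (must start by day 33); S (must start by day 23); T (must start by day 28). The tightest is day 23, so R must start by 23 − 7 = day 16.
So R can start as early as day 8 and as late as day 16, giving 16 − 8 = 8 days of slack.

8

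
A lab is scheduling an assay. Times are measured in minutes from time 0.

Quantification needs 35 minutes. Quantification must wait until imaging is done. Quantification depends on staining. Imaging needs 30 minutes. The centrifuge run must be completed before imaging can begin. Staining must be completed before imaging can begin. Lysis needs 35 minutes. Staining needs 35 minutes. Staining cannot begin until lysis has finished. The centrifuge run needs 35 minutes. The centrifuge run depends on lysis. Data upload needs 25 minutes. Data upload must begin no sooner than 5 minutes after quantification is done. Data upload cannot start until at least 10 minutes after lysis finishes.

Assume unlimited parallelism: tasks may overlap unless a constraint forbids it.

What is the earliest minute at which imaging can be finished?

Nothing blocks lysis, so it runs from minute 0 to minute 35.
Staining waits on lysis (finishes minute 35), so it starts at minute 35 and finishes at 35 + 35 = minute 70.
The centrifuge run cannot begin until lysis (finishes minute 35). It runs from minute 35 to 35 + 35 = minute 70.
For imaging: the centrifuge run (finishes minute 70); staining (finishes minute 70). Taking the maximum gives a start of minute 70, and it finishes at 70 + 30 = minute 100.

100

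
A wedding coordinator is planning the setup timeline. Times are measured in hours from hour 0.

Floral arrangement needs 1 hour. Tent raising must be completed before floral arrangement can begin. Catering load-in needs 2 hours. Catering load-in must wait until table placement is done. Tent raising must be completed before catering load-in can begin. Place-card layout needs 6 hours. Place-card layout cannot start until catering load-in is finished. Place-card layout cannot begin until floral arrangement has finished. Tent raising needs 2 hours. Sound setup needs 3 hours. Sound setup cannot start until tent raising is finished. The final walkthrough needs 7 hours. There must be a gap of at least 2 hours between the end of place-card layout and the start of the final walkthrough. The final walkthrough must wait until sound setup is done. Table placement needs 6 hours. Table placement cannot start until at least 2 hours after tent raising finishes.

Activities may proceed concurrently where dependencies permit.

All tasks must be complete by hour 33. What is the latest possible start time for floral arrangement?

17

The final walkthrough has no dependents, so it just needs to finish by hour 33. Starting by 33 − 7 = hour 26 achieves that.
Since the final walkthrough (must start by hour 26, minus 2-hour gap → hour 24) depends on it, place-card layout must finish by hour 24. Backing off its 6-hour duration gives a latest start of hour 18.
Floral arrangement feeds into place-card layout (must start by hour 18); so floral arrangement must finish by hour 18 and therefore start by hour 17.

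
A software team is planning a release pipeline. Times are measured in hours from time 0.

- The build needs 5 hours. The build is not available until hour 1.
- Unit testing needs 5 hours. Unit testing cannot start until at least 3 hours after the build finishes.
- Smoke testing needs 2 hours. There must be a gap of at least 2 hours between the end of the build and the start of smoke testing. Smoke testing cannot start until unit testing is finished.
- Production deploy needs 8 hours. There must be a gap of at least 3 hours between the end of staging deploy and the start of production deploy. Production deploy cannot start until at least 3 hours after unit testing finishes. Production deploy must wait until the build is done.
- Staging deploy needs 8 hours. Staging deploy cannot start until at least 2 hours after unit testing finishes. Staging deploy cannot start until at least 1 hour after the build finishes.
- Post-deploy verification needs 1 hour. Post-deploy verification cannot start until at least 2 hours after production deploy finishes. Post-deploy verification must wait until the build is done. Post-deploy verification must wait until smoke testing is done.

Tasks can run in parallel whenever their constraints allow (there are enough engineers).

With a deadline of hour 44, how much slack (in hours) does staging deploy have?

The build waits on its own release at hour 1, so it starts at hour 1 and finishes at 1 + 5 = hour 6.
After the build (finishes hour 6, plus 3-hour gap → hour 9), unit testing can start at hour 9 and finishes at hour 14.
Staging deploy cannot start until unit testing (finishes hour 14, plus 2-hour gap → hour 16); the build (finishes hour 6, plus 1-hour gap → hour 7). The controlling bound is hour 16, so staging deploy finishes at 16 + 8 = hour 24.

Working backward from the deadline:
Post-deploy verification must finish by hour 44; it takes 1 hour, so it must start by 44 − 1 = hour 43.
Production deploy has to be done before post-deploy verification (must start by hour 43, minus 2-hour gap → hour 41). That means finishing by hour 41, i.e. starting by 41 − 8 = hour 33.
Since production deploy (must start by hour 33, minus 3-hour gap → hour 30) depends on it, staging deploy must finish by hour 30. Backing off its 8-hour duration gives a latest start of hour 22.
So staging deploy can start as early as hour 16 and as late as hour 22, giving 22 − 16 = 6 hours of slack.

6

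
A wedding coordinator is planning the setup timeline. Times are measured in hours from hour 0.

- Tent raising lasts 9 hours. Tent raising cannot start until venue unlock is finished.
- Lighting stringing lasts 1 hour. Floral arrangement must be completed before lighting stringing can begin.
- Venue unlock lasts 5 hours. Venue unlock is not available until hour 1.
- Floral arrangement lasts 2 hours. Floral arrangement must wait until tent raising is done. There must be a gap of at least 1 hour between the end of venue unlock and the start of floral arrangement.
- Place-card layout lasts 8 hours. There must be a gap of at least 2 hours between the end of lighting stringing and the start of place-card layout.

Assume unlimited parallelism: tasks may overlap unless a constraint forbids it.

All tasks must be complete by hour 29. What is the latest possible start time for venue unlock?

2

Place-card layout must finish by hour 29; it takes 8 hours, so it must start by 29 − 8 = hour 21.
Lighting stringing feeds into place-card layout (must start by hour 21, minus 2-hour gap → hour 19); so lighting stringing must finish by hour 19 and therefore start by hour 18.
Floral arrangement must finish before lighting stringing (must start by hour 18). With a 2-hour duration, floral arrangement must start by 18 − 2 = hour 16.
Tent raising feeds into floral arrangement (must start by hour 16); so tent raising must finish by hour 16 and therefore start by hour 7.
Venue unlock has several dependents: tent raising (must start by hour 7); floral arrangement (must start by hour 16, minus 1-hour gap → hour 15). The earliest of those limits is hour 7, so venue unlock must start by 7 − 5 = hour 2.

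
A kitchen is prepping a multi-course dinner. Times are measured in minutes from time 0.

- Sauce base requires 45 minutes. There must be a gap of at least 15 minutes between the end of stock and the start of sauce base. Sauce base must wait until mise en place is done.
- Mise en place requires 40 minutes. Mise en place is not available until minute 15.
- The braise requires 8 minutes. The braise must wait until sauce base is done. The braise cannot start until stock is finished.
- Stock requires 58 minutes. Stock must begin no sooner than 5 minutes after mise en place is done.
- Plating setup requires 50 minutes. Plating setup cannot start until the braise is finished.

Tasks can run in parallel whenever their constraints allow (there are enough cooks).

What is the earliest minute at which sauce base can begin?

133

After its own release at minute 15, mise en place can start at minute 15 and finishes at minute 55.
After mise en place (finishes minute 55, plus 5-minute gap → minute 60), stock can start at minute 60 and finishes at minute 118.
Sauce base waits on stock (finishes minute 118, plus 15-minute gap → minute 133); mise en place (finishes minute 55). The latest of these is minute 133, which is the earliest sauce base can start.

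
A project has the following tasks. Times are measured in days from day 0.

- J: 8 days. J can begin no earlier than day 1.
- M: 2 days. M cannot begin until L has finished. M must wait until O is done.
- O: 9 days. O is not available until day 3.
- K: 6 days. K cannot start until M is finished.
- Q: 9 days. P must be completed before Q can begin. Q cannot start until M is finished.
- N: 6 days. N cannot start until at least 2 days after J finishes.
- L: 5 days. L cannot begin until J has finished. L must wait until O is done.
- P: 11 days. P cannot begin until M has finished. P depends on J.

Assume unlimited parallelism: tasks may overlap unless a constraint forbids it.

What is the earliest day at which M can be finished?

O cannot begin until its own release at day 3. It runs from day 3 to 3 + 9 = day 12.
After its own release at day 1, J can start at day 1 and finishes at day 9.
L needs all of J (finishes day 9); O (finishes day 12). That puts its earliest start at day 12; it finishes at 12 + 5 = day 17.
M cannot start until L (finishes day 17); O (finishes day 12). The controlling bound is day 17, so M finishes at 17 + 2 = day 19.

19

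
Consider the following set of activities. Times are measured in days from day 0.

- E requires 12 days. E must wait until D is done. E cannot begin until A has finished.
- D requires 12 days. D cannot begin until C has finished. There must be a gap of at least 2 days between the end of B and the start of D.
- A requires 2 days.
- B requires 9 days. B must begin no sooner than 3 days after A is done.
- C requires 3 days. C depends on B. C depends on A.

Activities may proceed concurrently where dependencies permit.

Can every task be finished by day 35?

A has no prerequisites, so it starts at day 0 and finishes at day 2.
After A (finishes day 2, plus 3-day gap → day 5), B can start at day 5 and finishes at day 14.
C cannot start until B (finishes day 14); A (finishes day 2). The controlling bound is day 14, so C finishes at 14 + 3 = day 17.
For D: C (finishes day 17); B (finishes day 14, plus 2-day gap → day 16). Taking the maximum gives a start of day 17, and it finishes at 17 + 12 = day 29.
E has to wait for D (finishes day 29); A (finishes day 2). The latest of these is day 29, so E runs day 29 to 29 + 12 = day 41.
The earliest everything can be done is day 41, which is after the deadline of 35, so it is not possible.

No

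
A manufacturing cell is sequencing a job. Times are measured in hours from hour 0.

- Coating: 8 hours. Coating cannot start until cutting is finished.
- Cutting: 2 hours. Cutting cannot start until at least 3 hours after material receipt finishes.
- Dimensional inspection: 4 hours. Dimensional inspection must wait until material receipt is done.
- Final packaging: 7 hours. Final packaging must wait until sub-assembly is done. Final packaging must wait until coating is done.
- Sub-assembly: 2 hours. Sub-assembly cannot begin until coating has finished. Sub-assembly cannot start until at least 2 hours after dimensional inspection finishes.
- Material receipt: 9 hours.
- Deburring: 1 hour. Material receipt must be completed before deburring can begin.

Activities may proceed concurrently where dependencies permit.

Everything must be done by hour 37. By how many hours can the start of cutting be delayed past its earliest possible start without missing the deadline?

Material receipt can start immediately at hour 0; it finishes at hour 9.
Cutting waits on material receipt (finishes hour 9, plus 3-hour gap → hour 12), so it starts at hour 12 and finishes at 12 + 2 = hour 14.

Working backward from the deadline:
To finish by hour 37, final packaging (duration 7) must start no later than hour 30.
Sub-assembly has to be done before final packaging (must start by hour 30). That means finishing by hour 30, i.e. starting by 30 − 2 = hour 28.
For coating: sub-assembly (must start by hour 28); final packaging (must start by hour 30). The most restrictive is hour 28; with an 8-hour duration, coating must start by hour 20.
Since coating (must start by hour 20) depends on it, cutting must finish by hour 20. Backing off its 2-hour duration gives a latest start of hour 18.
So cutting can start as early as hour 12 and as late as hour 18, giving 18 − 12 = 6 hours of slack.

6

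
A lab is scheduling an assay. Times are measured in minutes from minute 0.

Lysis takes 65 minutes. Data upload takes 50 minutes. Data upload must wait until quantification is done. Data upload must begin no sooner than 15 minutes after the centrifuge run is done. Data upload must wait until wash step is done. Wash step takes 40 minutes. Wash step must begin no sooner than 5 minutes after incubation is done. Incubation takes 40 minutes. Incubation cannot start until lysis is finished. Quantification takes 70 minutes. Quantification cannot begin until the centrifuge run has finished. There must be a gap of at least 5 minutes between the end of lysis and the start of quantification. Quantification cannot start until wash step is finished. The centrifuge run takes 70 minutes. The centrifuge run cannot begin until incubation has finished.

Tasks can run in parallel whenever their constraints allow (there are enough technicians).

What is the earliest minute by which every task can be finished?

295

Nothing blocks lysis, so it runs from minute 0 to minute 65.
Incubation waits on lysis (finishes minute 65), so it starts at minute 65 and finishes at 65 + 40 = minute 105.
Wash step waits on incubation (finishes minute 105, plus 5-minute gap → minute 110), so it starts at minute 110 and finishes at 110 + 40 = minute 150.
The centrifuge run cannot begin until incubation (finishes minute 105). It runs from minute 105 to 105 + 70 = minute 175.
Quantification needs all of the centrifuge run (finishes minute 175); lysis (finishes minute 65, plus 5-minute gap → minute 70); wash step (finishes minute 150). That puts its earliest start at minute 175; it finishes at 175 + 70 = minute 245.
Data upload cannot start until quantification (finishes minute 245); the centrifuge run (finishes minute 175, plus 15-minute gap → minute 190); wash step (finishes minute 150). The controlling bound is minute 245, so data upload finishes at 245 + 50 = minute 295.
All tasks are finished once the last one completes. Finish times: Lysis at 65, Incubation at 105, The centrifuge run at 175, Wash step at 150, Quantification at 245, Data upload at 295. The latest is minute 295.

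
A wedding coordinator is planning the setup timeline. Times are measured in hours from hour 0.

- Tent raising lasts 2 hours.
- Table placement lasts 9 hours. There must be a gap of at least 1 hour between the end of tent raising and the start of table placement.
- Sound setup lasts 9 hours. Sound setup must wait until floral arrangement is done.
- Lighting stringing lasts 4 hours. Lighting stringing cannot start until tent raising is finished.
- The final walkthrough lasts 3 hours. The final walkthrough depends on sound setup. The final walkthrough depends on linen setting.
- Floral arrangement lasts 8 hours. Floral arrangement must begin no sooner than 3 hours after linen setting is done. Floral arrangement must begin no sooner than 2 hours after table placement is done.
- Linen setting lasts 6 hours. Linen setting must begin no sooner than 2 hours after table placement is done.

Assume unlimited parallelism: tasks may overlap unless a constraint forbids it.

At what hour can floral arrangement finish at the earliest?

Tent raising can start immediately at hour 0; it finishes at hour 2.
Table placement cannot begin until tent raising (finishes hour 2, plus 1-hour gap → hour 3). It runs from hour 3 to 3 + 9 = hour 12.
Linen setting waits on table placement (finishes hour 12, plus 2-hour gap → hour 14), so it starts at hour 14 and finishes at 14 + 6 = hour 20.
Floral arrangement has to wait for linen setting (finishes hour 20, plus 3-hour gap → hour 23); table placement (finishes hour 12, plus 2-hour gap → hour 14). The latest of these is hour 23, so floral arrangement runs hour 23 to 23 + 8 = hour 31.

31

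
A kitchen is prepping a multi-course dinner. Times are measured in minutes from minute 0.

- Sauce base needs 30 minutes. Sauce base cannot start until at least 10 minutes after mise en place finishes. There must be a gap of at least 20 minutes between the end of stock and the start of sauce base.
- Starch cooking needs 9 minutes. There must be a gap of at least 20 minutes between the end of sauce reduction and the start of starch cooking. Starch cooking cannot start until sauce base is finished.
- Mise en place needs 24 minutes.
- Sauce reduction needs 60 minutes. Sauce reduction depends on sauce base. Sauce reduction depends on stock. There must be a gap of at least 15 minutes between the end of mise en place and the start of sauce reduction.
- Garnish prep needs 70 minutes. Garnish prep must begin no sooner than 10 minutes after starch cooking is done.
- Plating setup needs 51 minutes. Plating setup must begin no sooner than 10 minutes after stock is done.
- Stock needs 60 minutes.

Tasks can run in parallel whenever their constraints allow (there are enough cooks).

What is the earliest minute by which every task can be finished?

Stock has no prerequisites, so it starts at minute 0 and finishes at minute 60.
After stock (finishes minute 60, plus 10-minute gap → minute 70), plating setup can start at minute 70 and finishes at minute 121.
Mise en place has no prerequisites, so it starts at minute 0 and finishes at minute 24.
Sauce base needs all of mise en place (finishes minute 24, plus 10-minute gap → minute 34); stock (finishes minute 60, plus 20-minute gap → minute 80). That puts its earliest start at minute 80; it finishes at 80 + 30 = minute 110.
Sauce reduction needs all of sauce base (finishes minute 110); stock (finishes minute 60); mise en place (finishes minute 24, plus 15-minute gap → minute 39). That puts its earliest start at minute 110; it finishes at 110 + 60 = minute 170.
Starch cooking needs all of sauce reduction (finishes minute 170, plus 20-minute gap → minute 190); sauce base (finishes minute 110). That puts its earliest start at minute 190; it finishes at 190 + 9 = minute 199.
After starch cooking (finishes minute 199, plus 10-minute gap → minute 209), garnish prep can start at minute 209 and finishes at minute 279.
All tasks are finished once the last one completes. Finish times: Mise en place at 24, Stock at 60, Sauce base at 110, Sauce reduction at 170, Starch cooking at 199, Plating setup at 121, Garnish prep at 279. The latest is minute 279.

279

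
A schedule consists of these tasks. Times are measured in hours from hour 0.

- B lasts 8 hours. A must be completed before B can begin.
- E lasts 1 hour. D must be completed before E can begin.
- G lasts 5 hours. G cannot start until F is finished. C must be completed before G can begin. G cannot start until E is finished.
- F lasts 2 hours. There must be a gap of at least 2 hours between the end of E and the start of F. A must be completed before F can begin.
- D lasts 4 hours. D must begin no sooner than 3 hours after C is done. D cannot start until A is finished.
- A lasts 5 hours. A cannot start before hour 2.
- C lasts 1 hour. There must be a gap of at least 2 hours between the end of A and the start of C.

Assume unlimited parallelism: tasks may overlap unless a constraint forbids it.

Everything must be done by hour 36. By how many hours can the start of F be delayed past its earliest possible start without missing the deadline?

9

A waits on its own release at hour 2, so it starts at hour 2 and finishes at 2 + 5 = hour 7.
C cannot begin until A (finishes hour 7, plus 2-hour gap → hour 9). It runs from hour 9 to 9 + 1 = hour 10.
For D: C (finishes hour 10, plus 3-hour gap → hour 13); A (finishes hour 7). Taking the maximum gives a start of hour 13, and it finishes at 13 + 4 = hour 17.
After D (finishes hour 17), E can start at hour 17 and finishes at hour 18.
For F: E (finishes hour 18, plus 2-hour gap → hour 20); A (finishes hour 7). Taking the maximum gives a start of hour 20, and it finishes at 20 + 2 = hour 22.

Working backward from the deadline:
Nothing follows G; the deadline of hour 36 is its only limit. It must start by 36 − 5 = hour 31.
Since G (must start by hour 31) depends on it, F must finish by hour 31. Backing off its 2-hour duration gives a latest start of hour 29.
So F can start as early as hour 20 and as late as hour 29, giving 29 − 20 = 9 hours of slack.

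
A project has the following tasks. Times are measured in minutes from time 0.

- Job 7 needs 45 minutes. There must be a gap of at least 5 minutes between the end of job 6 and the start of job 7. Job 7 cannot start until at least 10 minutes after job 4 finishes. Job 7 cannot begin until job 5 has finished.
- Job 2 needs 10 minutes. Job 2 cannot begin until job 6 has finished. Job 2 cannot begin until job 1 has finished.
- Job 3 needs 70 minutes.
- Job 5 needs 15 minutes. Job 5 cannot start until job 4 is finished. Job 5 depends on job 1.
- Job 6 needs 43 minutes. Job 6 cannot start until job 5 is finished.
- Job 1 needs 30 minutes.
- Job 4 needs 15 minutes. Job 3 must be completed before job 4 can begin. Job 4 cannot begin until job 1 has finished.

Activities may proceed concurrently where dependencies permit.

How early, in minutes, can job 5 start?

Nothing blocks job 3, so it runs from minute 0 to minute 70.
Job 1 can start immediately at minute 0; it finishes at minute 30.
Job 4 cannot start until job 3 (finishes minute 70); job 1 (finishes minute 30). The controlling bound is minute 70, so job 4 finishes at 70 + 15 = minute 85.
Job 5 waits on job 4 (finishes minute 85); job 1 (finishes minute 30). The latest of these is minute 85, which is the earliest job 5 can start.

85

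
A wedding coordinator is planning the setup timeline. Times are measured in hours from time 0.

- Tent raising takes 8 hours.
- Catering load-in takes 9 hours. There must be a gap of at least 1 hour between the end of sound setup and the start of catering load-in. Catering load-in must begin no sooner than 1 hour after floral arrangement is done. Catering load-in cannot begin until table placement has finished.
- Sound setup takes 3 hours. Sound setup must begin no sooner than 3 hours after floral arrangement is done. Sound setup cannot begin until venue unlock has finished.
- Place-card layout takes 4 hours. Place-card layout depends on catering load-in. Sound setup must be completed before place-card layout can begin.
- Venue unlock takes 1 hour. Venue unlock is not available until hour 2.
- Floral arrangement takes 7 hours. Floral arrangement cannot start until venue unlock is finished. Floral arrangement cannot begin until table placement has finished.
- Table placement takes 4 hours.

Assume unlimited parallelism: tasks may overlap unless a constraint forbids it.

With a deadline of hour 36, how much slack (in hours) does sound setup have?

Nothing blocks table placement, so it runs from hour 0 to hour 4.
Venue unlock cannot begin until its own release at hour 2. It runs from hour 2 to 2 + 1 = hour 3.
Floral arrangement needs all of venue unlock (finishes hour 3); table placement (finishes hour 4). That puts its earliest start at hour 4; it finishes at 4 + 7 = hour 11.
Sound setup cannot start until floral arrangement (finishes hour 11, plus 3-hour gap → hour 14); venue unlock (finishes hour 3). The controlling bound is hour 14, so sound setup finishes at 14 + 3 = hour 17.

Working backward from the deadline:
Place-card layout has no dependents, so it just needs to finish by hour 36. Starting by 36 − 4 = hour 32 achieves that.
Catering load-in feeds into place-card layout (must start by hour 32); so catering load-in must finish by hour 32 and therefore start by hour 23.
Sound setup must finish in time for catering load-in (must start by hour 23, minus 1-hour gap → hour 22); place-card layout (must start by hour 32). The tightest is hour 22, so sound setup must start by 22 − 3 = hour 19.
So sound setup can start as early as hour 14 and as late as hour 19, giving 19 − 14 = 5 hours of slack.

5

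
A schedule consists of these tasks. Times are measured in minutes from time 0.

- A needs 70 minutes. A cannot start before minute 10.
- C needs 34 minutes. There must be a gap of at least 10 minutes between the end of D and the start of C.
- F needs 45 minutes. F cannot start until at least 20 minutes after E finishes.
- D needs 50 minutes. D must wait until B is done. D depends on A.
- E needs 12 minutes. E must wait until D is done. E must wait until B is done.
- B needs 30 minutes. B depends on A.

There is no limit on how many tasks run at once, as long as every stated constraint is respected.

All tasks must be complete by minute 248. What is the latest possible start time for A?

21

To finish by minute 248, C (duration 34) must start no later than minute 214.
Nothing follows F; the deadline of minute 248 is its only limit. It must start by 248 − 45 = minute 203.
E has to be done before F (must start by minute 203, minus 20-minute gap → minute 183). That means finishing by minute 183, i.e. starting by 183 − 12 = minute 171.
For D: C (must start by minute 214, minus 10-minute gap → minute 204); E (must start by minute 171). The most restrictive is minute 171; with a 50-minute duration, D must start by minute 121.
B must finish in time for D (must start by minute 121); E (must start by minute 171). The tightest is minute 121, so B must start by 121 − 30 = minute 91.
A has several dependents: B (must start by minute 91); D (must start by minute 121). The earliest of those limits is minute 91, so A must start by 91 − 70 = minute 21.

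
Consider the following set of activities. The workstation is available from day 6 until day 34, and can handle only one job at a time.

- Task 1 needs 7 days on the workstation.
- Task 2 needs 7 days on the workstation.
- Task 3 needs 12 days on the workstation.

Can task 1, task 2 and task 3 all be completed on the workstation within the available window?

Yes

The workstation window is 34 − 6 = 28 days.
Running back to back, the jobs need 7 + 7 + 12 = 26 days on the workstation.
Since 26 ≤ 28, they fit within the window.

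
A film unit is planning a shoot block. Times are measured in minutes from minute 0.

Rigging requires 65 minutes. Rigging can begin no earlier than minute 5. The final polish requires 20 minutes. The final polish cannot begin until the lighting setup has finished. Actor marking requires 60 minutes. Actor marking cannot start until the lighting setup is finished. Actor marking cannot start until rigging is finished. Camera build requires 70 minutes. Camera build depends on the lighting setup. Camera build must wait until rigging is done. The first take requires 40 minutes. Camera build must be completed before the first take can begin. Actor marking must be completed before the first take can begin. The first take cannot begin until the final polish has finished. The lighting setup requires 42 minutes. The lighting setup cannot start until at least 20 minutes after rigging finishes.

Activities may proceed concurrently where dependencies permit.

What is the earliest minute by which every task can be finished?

After its own release at minute 5, rigging can start at minute 5 and finishes at minute 70.
The lighting setup waits on rigging (finishes minute 70, plus 20-minute gap → minute 90), so it starts at minute 90 and finishes at 90 + 42 = minute 132.
The final polish cannot begin until the lighting setup (finishes minute 132). It runs from minute 132 to 132 + 20 = minute 152.
Actor marking has to wait for the lighting setup (finishes minute 132); rigging (finishes minute 70). The latest of these is minute 132, so actor marking runs minute 132 to 132 + 60 = minute 192.
Camera build cannot start until the lighting setup (finishes minute 132); rigging (finishes minute 70). The controlling bound is minute 132, so camera build finishes at 132 + 70 = minute 202.
The first take has to wait for camera build (finishes minute 202); actor marking (finishes minute 192); the final polish (finishes minute 152). The latest of these is minute 202, so the first take runs minute 202 to 202 + 40 = minute 242.
All tasks are finished once the last one completes. Finish times: Rigging at 70, The lighting setup at 132, Camera build at 202, Actor marking at 192, The final polish at 152, The first take at 242. The latest is minute 242.

242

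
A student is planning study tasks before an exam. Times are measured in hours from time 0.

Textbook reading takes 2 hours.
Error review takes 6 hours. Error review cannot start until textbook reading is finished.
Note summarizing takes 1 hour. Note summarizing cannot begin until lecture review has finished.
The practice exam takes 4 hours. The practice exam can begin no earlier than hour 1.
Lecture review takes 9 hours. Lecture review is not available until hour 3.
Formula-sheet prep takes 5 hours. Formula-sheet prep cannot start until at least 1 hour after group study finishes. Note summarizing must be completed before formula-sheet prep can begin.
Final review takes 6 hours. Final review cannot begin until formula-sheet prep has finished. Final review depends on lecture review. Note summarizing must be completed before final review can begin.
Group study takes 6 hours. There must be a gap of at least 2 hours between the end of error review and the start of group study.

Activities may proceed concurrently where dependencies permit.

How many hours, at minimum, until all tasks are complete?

28

The practice exam cannot begin until its own release at hour 1. It runs from hour 1 to 1 + 4 = hour 5.
Lecture review cannot begin until its own release at hour 3. It runs from hour 3 to 3 + 9 = hour 12.
Note summarizing cannot begin until lecture review (finishes hour 12). It runs from hour 12 to 12 + 1 = hour 13.
Textbook reading can start immediately at hour 0; it finishes at hour 2.
Error review cannot begin until textbook reading (finishes hour 2). It runs from hour 2 to 2 + 6 = hour 8.
Group study cannot begin until error review (finishes hour 8, plus 2-hour gap → hour 10). It runs from hour 10 to 10 + 6 = hour 16.
Formula-sheet prep has to wait for group study (finishes hour 16, plus 1-hour gap → hour 17); note summarizing (finishes hour 13). The latest of these is hour 17, so formula-sheet prep runs hour 17 to 17 + 5 = hour 22.
Final review has to wait for formula-sheet prep (finishes hour 22); lecture review (finishes hour 12); note summarizing (finishes hour 13). The latest of these is hour 22, so final review runs hour 22 to 22 + 6 = hour 28.
All tasks are finished once the last one completes. Finish times: Textbook reading at 2, Lecture review at 12, The practice exam at 5, Error review at 8, Group study at 16, Note summarizing at 13, Formula-sheet prep at 22, Final review at 28. The latest is hour 28.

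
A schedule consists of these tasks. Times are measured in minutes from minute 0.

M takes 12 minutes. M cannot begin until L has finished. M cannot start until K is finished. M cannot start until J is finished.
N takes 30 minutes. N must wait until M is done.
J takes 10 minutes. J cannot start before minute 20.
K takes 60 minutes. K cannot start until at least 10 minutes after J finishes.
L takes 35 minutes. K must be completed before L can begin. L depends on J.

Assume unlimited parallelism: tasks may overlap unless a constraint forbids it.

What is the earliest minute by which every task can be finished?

177

J waits on its own release at minute 20, so it starts at minute 20 and finishes at 20 + 10 = minute 30.
K cannot begin until J (finishes minute 30, plus 10-minute gap → minute 40). It runs from minute 40 to 40 + 60 = minute 100.
L has to wait for K (finishes minute 100); J (finishes minute 30). The latest of these is minute 100, so L runs minute 100 to 100 + 35 = minute 135.
M has to wait for L (finishes minute 135); K (finishes minute 100); J (finishes minute 30). The latest of these is minute 135, so M runs minute 135 to 135 + 12 = minute 147.
N cannot begin until M (finishes minute 147). It runs from minute 147 to 147 + 30 = minute 177.
All tasks are finished once the last one completes. Finish times: J at 30, K at 100, L at 135, M at 147, N at 177. The latest is minute 177.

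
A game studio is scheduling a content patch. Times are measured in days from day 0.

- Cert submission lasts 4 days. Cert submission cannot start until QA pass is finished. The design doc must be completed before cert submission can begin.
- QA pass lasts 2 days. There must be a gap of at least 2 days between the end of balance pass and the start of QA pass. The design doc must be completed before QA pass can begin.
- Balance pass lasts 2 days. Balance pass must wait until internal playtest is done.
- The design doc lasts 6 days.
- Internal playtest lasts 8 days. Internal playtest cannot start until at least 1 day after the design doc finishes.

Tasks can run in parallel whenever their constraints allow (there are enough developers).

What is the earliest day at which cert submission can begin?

Nothing blocks the design doc, so it runs from day 0 to day 6.
Internal playtest waits on the design doc (finishes day 6, plus 1-day gap → day 7), so it starts at day 7 and finishes at 7 + 8 = day 15.
Balance pass cannot begin until internal playtest (finishes day 15). It runs from day 15 to 15 + 2 = day 17.
QA pass cannot start until balance pass (finishes day 17, plus 2-day gap → day 19); the design doc (finishes day 6). The controlling bound is day 19, so QA pass finishes at 19 + 2 = day 21.
Cert submission waits on QA pass (finishes day 21); the design doc (finishes day 6). The latest of these is day 21, which is the earliest cert submission can start.

21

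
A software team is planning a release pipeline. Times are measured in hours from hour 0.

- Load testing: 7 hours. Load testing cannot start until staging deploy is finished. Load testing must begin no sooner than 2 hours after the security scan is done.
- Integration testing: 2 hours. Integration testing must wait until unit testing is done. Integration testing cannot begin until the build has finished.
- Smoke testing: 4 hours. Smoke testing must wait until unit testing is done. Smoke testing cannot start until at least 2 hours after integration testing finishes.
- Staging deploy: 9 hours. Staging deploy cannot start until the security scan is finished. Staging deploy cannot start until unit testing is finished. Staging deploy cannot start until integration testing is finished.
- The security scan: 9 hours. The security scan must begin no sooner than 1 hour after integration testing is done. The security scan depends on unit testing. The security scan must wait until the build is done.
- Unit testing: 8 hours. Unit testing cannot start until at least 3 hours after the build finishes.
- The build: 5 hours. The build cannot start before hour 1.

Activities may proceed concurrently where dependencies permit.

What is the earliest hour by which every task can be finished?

The build cannot begin until its own release at hour 1. It runs from hour 1 to 1 + 5 = hour 6.
Unit testing waits on the build (finishes hour 6, plus 3-hour gap → hour 9), so it starts at hour 9 and finishes at 9 + 8 = hour 17.
Integration testing has to wait for unit testing (finishes hour 17); the build (finishes hour 6). The latest of these is hour 17, so integration testing runs hour 17 to 17 + 2 = hour 19.
For smoke testing: unit testing (finishes hour 17); integration testing (finishes hour 19, plus 2-hour gap → hour 21). Taking the maximum gives a start of hour 21, and it finishes at 21 + 4 = hour 25.
The security scan cannot start until integration testing (finishes hour 19, plus 1-hour gap → hour 20); unit testing (finishes hour 17); the build (finishes hour 6). The controlling bound is hour 20, so the security scan finishes at 20 + 9 = hour 29.
Staging deploy needs all of the security scan (finishes hour 29); unit testing (finishes hour 17); integration testing (finishes hour 19). That puts its earliest start at hour 29; it finishes at 29 + 9 = hour 38.
Load testing needs all of staging deploy (finishes hour 38); the security scan (finishes hour 29, plus 2-hour gap → hour 31). That puts its earliest start at hour 38; it finishes at 38 + 7 = hour 45.
All tasks are finished once the last one completes. Finish times: The build at 6, Unit testing at 17, Integration testing at 19, The security scan at 29, Staging deploy at 38, Smoke testing at 25, Load testing at 45. The latest is hour 45.

45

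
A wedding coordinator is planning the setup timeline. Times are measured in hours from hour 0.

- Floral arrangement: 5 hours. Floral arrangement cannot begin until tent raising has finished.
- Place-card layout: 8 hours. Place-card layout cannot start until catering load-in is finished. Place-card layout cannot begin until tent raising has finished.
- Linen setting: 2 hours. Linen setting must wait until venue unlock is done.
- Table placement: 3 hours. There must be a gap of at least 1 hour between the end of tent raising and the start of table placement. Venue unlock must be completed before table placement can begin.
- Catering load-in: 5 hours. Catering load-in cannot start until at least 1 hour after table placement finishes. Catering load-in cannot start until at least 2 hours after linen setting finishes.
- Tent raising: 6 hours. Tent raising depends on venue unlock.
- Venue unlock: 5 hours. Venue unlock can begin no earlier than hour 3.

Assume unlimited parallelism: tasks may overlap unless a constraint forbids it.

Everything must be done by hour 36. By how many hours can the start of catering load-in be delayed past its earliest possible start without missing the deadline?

4

Venue unlock waits on its own release at hour 3, so it starts at hour 3 and finishes at 3 + 5 = hour 8.
Linen setting waits on venue unlock (finishes hour 8), so it starts at hour 8 and finishes at 8 + 2 = hour 10.
Tent raising cannot begin until venue unlock (finishes hour 8). It runs from hour 8 to 8 + 6 = hour 14.
Table placement needs all of tent raising (finishes hour 14, plus 1-hour gap → hour 15); venue unlock (finishes hour 8). That puts its earliest start at hour 15; it finishes at 15 + 3 = hour 18.
Catering load-in has to wait for table placement (finishes hour 18, plus 1-hour gap → hour 19); linen setting (finishes hour 10, plus 2-hour gap → hour 12). The latest of these is hour 19, so catering load-in runs hour 19 to 19 + 5 = hour 24.

Working backward from the deadline:
To finish by hour 36, place-card layout (duration 8) must start no later than hour 28.
Catering load-in has to be done before place-card layout (must start by hour 28). That means finishing by hour 28, i.e. starting by 28 − 5 = hour 23.
So catering load-in can start as early as hour 19 and as late as hour 23, giving 23 − 19 = 4 hours of slack.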